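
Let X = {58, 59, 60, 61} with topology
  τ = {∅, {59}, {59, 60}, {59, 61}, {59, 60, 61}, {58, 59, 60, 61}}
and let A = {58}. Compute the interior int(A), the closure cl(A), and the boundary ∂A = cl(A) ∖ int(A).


int(A) = ∅, cl(A) = {58}, ∂A = {58}.

Closed sets in (X, τ) are complements of opens:
  closed(X, τ) = {∅, {58}, {58, 60}, {58, 61}, {58, 60, 61}, {58, 59, 60, 61}}.
int(A) = ⋃ {U ∈ τ : U ⊆ A}. Opens contained in A: ∅.
Taking the union of these: int(A) = ∅.
cl(A) = ⋂ {C closed : A ⊆ C}. Closed sets containing A: {58}, {58, 60}, {58, 61}, {58, 60, 61}, {58, 59, 60, 61}.
Intersecting these: cl(A) = {58}.
∂A = cl(A) ∖ int(A) = {58} ∖ ∅ = {58}.


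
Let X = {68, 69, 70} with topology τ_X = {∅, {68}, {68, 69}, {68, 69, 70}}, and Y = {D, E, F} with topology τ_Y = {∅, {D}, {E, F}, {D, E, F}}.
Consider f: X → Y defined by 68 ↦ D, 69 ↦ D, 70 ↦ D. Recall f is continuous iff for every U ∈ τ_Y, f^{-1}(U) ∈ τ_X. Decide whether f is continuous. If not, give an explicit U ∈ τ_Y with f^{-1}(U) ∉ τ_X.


f IS continuous.

Compute f^{-1}(U) for each U ∈ τ_Y:
  U = ∅: f^{-1}(U) = ∅ ∈ τ_X ✓.
  U = {D}: f^{-1}(U) = {68, 69, 70} ∈ τ_X ✓.
  U = {E, F}: f^{-1}(U) = ∅ ∈ τ_X ✓.
  U = {D, E, F}: f^{-1}(U) = {68, 69, 70} ∈ τ_X ✓.
Every preimage lies in τ_X, so f IS continuous.


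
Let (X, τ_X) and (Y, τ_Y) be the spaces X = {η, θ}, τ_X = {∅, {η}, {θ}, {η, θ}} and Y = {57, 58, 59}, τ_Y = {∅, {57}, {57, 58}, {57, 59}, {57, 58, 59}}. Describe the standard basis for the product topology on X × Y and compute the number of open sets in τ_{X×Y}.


Basis B = {∅ × ∅, {η} × {57}, {θ} × {57}, {η} × {57, 58}, {η} × {57, 59}, {η, θ} × {57}, {θ} × {57, 58}, {θ} × {57, 59}, {η} × {57, 58, 59}, {θ} × {57, 58, 59}, {η, θ} × {57, 58}, {η, θ} × {57, 59}, {η, θ} × {57, 58, 59}}; |τ_{X×Y}| = 25.

Enumerate products U × V with U ∈ τ_X, V ∈ τ_Y (deduplicated):
  ∅ × ∅ = {} (∅)
  {η} × {57} = {(η,57)}
  {θ} × {57} = {(θ,57)}
  {η} × {57, 58} = {(η,57), (η,58)}
  {η} × {57, 59} = {(η,57), (η,59)}
  {η, θ} × {57} = {(η,57), (θ,57)}
  {θ} × {57, 58} = {(θ,57), (θ,58)}
  {θ} × {57, 59} = {(θ,57), (θ,59)}
  {η} × {57, 58, 59} = {(η,57), (η,58), (η,59)}
  {θ} × {57, 58, 59} = {(θ,57), (θ,58), (θ,59)}
  {η, θ} × {57, 58} = {(η,57), (η,58), (θ,57), (θ,58)}
  {η, θ} × {57, 59} = {(η,57), (η,59), (θ,57), (θ,59)}
  {η, θ} × {57, 58, 59} = {(η,57), (η,58), (η,59), (θ,57), (θ,58), (θ,59)}
These 13 distinct sets form the basis B.
Close under arbitrary unions to get τ_{X×Y}; counting gives |τ_{X×Y}| = 25.


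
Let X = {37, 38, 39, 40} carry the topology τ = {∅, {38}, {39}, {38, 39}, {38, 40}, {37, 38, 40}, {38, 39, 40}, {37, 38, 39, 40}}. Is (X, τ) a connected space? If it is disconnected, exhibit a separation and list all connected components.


(X, τ) is disconnected; components = [{39}, {37, 38, 40}].

Find clopen sets (U ∈ τ with X ∖ U ∈ τ):
  U = ∅, X ∖ U = {37, 38, 39, 40} — both open, so U is clopen.
  U = {39}, X ∖ U = {37, 38, 40} — both open, so U is clopen.
  U = {37, 38, 40}, X ∖ U = {39} — both open, so U is clopen.
  U = {37, 38, 39, 40}, X ∖ U = ∅ — both open, so U is clopen.
Nontrivial clopen(s) exist: e.g. {39}. So (X, τ) is disconnected.
Compute connected components by grouping points that agree on all clopens:
  component: {39}
  component: {37, 38, 40}


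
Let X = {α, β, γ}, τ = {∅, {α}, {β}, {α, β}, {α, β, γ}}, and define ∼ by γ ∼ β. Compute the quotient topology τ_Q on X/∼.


X/∼ = {[α], [β=γ]}; |τ_Q| = 3.

Equivalence classes: [α], [β=γ].
Quotient map π: X → X/∼ sends α ↦ [α], β ↦ [β=γ], γ ↦ [β=γ].
For each subset V ⊆ X/∼, compute π^{-1}(V) ⊆ X and check whether π^{-1}(V) ∈ τ. V is open in τ_Q iff π^{-1}(V) ∈ τ.
  V = {}: π^{-1}(V) = ∅ ∈ τ ✓.
  V = {[α]}: π^{-1}(V) = {α} ∈ τ ✓.
  V = {[β=γ]}: π^{-1}(V) = {β, γ} ∉ τ ✗.
  V = {[α], [β=γ]}: π^{-1}(V) = {α, β, γ} ∈ τ ✓.
Open sets in the quotient: τ_Q = {{}, {[α]}, {[α], [β=γ]}} (3 elements).


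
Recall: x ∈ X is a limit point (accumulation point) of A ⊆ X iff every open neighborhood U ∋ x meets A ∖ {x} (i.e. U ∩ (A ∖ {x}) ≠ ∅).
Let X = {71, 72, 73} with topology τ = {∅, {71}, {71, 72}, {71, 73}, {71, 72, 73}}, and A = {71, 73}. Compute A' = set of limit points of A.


A' = {72, 73}

For each x ∈ X, list the open sets U ∈ τ with x ∈ U, then check whether U ∩ (A ∖ {x}) ≠ ∅ for every such U.
  x = 71: open {71} ∋ x has {71} ∩ (A ∖ {71}) = ∅, so x is NOT a limit point.
  x = 72: opens ∋ x are {71, 72}, {71, 72, 73}; each meets A ∖ {72}, so x IS a limit point.
  x = 73: opens ∋ x are {71, 73}, {71, 72, 73}; each meets A ∖ {73}, so x IS a limit point.
Collecting: A' = {72, 73}.


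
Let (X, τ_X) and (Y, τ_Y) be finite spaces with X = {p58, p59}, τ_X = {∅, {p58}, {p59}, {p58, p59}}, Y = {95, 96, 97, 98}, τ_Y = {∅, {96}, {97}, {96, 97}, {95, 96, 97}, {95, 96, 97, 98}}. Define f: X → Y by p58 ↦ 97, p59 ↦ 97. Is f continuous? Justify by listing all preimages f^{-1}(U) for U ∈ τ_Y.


f IS continuous.

Compute f^{-1}(U) for each U ∈ τ_Y:
  U = ∅: f^{-1}(U) = ∅ ∈ τ_X ✓.
  U = {96}: f^{-1}(U) = ∅ ∈ τ_X ✓.
  U = {97}: f^{-1}(U) = {p58, p59} ∈ τ_X ✓.
  U = {96, 97}: f^{-1}(U) = {p58, p59} ∈ τ_X ✓.
  U = {95, 96, 97}: f^{-1}(U) = {p58, p59} ∈ τ_X ✓.
  U = {95, 96, 97, 98}: f^{-1}(U) = {p58, p59} ∈ τ_X ✓.
Every preimage lies in τ_X, so f IS continuous.


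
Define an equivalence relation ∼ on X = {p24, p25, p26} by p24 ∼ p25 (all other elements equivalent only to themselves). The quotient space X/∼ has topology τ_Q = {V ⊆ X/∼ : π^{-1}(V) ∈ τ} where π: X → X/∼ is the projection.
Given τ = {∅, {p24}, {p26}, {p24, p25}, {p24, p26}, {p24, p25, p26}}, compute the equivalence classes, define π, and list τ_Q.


X/∼ = {[p24=p25], [p26]}; |τ_Q| = 4.

Equivalence classes: [p24=p25], [p26].
Quotient map π: X → X/∼ sends p24 ↦ [p24=p25], p25 ↦ [p24=p25], p26 ↦ [p26].
For each subset V ⊆ X/∼, compute π^{-1}(V) ⊆ X and check whether π^{-1}(V) ∈ τ. V is open in τ_Q iff π^{-1}(V) ∈ τ.
  V = {}: π^{-1}(V) = ∅ ∈ τ ✓.
  V = {[p24=p25]}: π^{-1}(V) = {p24, p25} ∈ τ ✓.
  V = {[p26]}: π^{-1}(V) = {p26} ∈ τ ✓.
  V = {[p24=p25], [p26]}: π^{-1}(V) = {p24, p25, p26} ∈ τ ✓.
Open sets in the quotient: τ_Q = {{}, {[p24=p25]}, {[p26]}, {[p24=p25], [p26]}} (4 elements).


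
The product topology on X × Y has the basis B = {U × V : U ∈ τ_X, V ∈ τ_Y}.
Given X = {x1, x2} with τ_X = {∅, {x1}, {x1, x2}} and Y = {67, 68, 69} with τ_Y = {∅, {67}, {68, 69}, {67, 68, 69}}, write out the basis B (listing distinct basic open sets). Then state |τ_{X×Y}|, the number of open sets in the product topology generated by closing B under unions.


Basis B = {∅ × ∅, {x1} × {67}, {x1, x2} × {67}, {x1} × {68, 69}, {x1} × {67, 68, 69}, {x1, x2} × {68, 69}, {x1, x2} × {67, 68, 69}}; |τ_{X×Y}| = 9.

Enumerate products U × V with U ∈ τ_X, V ∈ τ_Y (deduplicated):
  ∅ × ∅ = {} (∅)
  {x1} × {67} = {(x1,67)}
  {x1, x2} × {67} = {(x1,67), (x2,67)}
  {x1} × {68, 69} = {(x1,68), (x1,69)}
  {x1} × {67, 68, 69} = {(x1,67), (x1,68), (x1,69)}
  {x1, x2} × {68, 69} = {(x1,68), (x1,69), (x2,68), (x2,69)}
  {x1, x2} × {67, 68, 69} = {(x1,67), (x1,68), (x1,69), (x2,67), (x2,68), (x2,69)}
These 7 distinct sets form the basis B.
Close under arbitrary unions to get τ_{X×Y}; counting gives |τ_{X×Y}| = 9.


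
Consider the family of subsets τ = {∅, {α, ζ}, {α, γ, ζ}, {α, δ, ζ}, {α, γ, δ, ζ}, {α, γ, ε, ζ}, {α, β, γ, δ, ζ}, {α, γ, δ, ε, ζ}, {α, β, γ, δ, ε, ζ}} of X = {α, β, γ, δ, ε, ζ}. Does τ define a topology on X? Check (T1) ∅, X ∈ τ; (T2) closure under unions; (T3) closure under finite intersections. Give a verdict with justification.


τ IS a topology on X.

Axiom (T1): ∅ ∈ τ? Yes; X ∈ τ? Yes.
Axiom (T2/T3): check pairwise unions and intersections of members of τ.
All pairwise intersections and unions checked — each lies in τ. Therefore τ satisfies (T1), (T2), (T3): it IS a topology on X.


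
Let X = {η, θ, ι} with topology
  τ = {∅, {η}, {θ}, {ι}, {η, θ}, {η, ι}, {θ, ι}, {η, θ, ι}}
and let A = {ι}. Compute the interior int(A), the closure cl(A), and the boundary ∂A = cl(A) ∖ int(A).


int(A) = {ι}, cl(A) = {ι}, ∂A = ∅.

Closed sets in (X, τ) are complements of opens:
  closed(X, τ) = {∅, {η}, {θ}, {ι}, {η, θ}, {η, ι}, {θ, ι}, {η, θ, ι}}.
int(A) = ⋃ {U ∈ τ : U ⊆ A}. Opens contained in A: ∅, {ι}.
Taking the union of these: int(A) = {ι}.
cl(A) = ⋂ {C closed : A ⊆ C}. Closed sets containing A: {ι}, {η, ι}, {θ, ι}, {η, θ, ι}.
Intersecting these: cl(A) = {ι}.
∂A = cl(A) ∖ int(A) = {ι} ∖ {ι} = ∅.


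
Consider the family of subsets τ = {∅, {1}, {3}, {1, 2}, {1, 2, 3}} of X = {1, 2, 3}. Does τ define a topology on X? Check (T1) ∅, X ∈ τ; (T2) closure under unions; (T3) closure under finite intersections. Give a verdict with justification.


τ is NOT a topology on X.

Axiom (T1): ∅ ∈ τ? Yes; X ∈ τ? Yes.
Axiom (T2/T3): check pairwise unions and intersections of members of τ.
Counterexample for (T2): {1} ∪ {3} = {1, 3} ∉ τ. Therefore τ is NOT a topology.


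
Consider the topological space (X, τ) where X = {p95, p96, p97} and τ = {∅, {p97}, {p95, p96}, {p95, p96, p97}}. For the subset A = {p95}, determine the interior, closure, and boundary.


int(A) = ∅, cl(A) = {p95, p96}, ∂A = {p95, p96}.

Closed sets in (X, τ) are complements of opens:
  closed(X, τ) = {∅, {p97}, {p95, p96}, {p95, p96, p97}}.
int(A) = ⋃ {U ∈ τ : U ⊆ A}. Opens contained in A: ∅.
Taking the union of these: int(A) = ∅.
cl(A) = ⋂ {C closed : A ⊆ C}. Closed sets containing A: {p95, p96}, {p95, p96, p97}.
Intersecting these: cl(A) = {p95, p96}.
∂A = cl(A) ∖ int(A) = {p95, p96} ∖ ∅ = {p95, p96}.


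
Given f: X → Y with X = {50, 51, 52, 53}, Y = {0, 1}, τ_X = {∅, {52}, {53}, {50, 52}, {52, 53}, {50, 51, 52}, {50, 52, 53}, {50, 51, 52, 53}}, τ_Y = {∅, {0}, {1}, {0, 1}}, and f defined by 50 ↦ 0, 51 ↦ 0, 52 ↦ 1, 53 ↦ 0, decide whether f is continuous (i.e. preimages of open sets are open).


f is NOT continuous.

Compute f^{-1}(U) for each U ∈ τ_Y:
  U = ∅: f^{-1}(U) = ∅ ∈ τ_X ✓.
  U = {0}: f^{-1}(U) = {50, 51, 53} ∉ τ_X ✗.
  U = {1}: f^{-1}(U) = {52} ∈ τ_X ✓.
  U = {0, 1}: f^{-1}(U) = {50, 51, 52, 53} ∈ τ_X ✓.
Found U = {0} with f^{-1}(U) = {50, 51, 53} not in τ_X. Therefore f is NOT continuous.


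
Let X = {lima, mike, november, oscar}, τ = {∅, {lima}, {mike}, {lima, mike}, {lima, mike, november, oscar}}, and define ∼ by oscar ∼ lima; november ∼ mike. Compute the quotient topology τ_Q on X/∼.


X/∼ = {[lima=oscar], [mike=november]}; |τ_Q| = 2.

Equivalence classes: [lima=oscar], [mike=november].
Quotient map π: X → X/∼ sends lima ↦ [lima=oscar], mike ↦ [mike=november], november ↦ [mike=november], oscar ↦ [lima=oscar].
For each subset V ⊆ X/∼, compute π^{-1}(V) ⊆ X and check whether π^{-1}(V) ∈ τ. V is open in τ_Q iff π^{-1}(V) ∈ τ.
  V = {}: π^{-1}(V) = ∅ ∈ τ ✓.
  V = {[lima=oscar]}: π^{-1}(V) = {lima, oscar} ∉ τ ✗.
  V = {[mike=november]}: π^{-1}(V) = {mike, november} ∉ τ ✗.
  V = {[lima=oscar], [mike=november]}: π^{-1}(V) = {lima, mike, november, oscar} ∈ τ ✓.
Open sets in the quotient: τ_Q = {{}, {[lima=oscar], [mike=november]}} (2 elements).


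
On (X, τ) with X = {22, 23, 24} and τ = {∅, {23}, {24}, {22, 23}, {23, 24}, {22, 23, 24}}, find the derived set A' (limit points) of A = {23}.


A' = {22}

For each x ∈ X, list the open sets U ∈ τ with x ∈ U, then check whether U ∩ (A ∖ {x}) ≠ ∅ for every such U.
  x = 22: opens ∋ x are {22, 23}, {22, 23, 24}; each meets A ∖ {22}, so x IS a limit point.
  x = 23: open {23} ∋ x has {23} ∩ (A ∖ {23}) = ∅, so x is NOT a limit point.
  x = 24: open {24} ∋ x has {24} ∩ (A ∖ {24}) = ∅, so x is NOT a limit point.
Collecting: A' = {22}.


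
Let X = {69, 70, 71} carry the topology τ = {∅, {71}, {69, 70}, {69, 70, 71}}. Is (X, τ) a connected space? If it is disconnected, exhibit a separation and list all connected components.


(X, τ) is disconnected; components = [{71}, {69, 70}].

Find clopen sets (U ∈ τ with X ∖ U ∈ τ):
  U = ∅, X ∖ U = {69, 70, 71} — both open, so U is clopen.
  U = {71}, X ∖ U = {69, 70} — both open, so U is clopen.
  U = {69, 70}, X ∖ U = {71} — both open, so U is clopen.
  U = {69, 70, 71}, X ∖ U = ∅ — both open, so U is clopen.
Nontrivial clopen(s) exist: e.g. {71}. So (X, τ) is disconnected.
Compute connected components by grouping points that agree on all clopens:
  component: {71}
  component: {69, 70}


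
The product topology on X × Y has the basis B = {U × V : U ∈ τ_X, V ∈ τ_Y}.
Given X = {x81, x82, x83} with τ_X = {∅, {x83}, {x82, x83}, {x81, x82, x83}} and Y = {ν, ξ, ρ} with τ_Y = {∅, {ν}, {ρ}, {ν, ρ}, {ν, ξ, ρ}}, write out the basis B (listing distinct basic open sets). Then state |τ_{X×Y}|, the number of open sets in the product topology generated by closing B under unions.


Basis B = {∅ × ∅, {x83} × {ν}, {x83} × {ρ}, {x82, x83} × {ν}, {x82, x83} × {ρ}, {x83} × {ν, ρ}, {x81, x82, x83} × {ν}, {x81, x82, x83} × {ρ}, {x83} × {ν, ξ, ρ}, {x82, x83} × {ν, ρ}, {x81, x82, x83} × {ν, ρ}, {x82, x83} × {ν, ξ, ρ}, {x81, x82, x83} × {ν, ξ, ρ}}; |τ_{X×Y}| = 30.

Enumerate products U × V with U ∈ τ_X, V ∈ τ_Y (deduplicated):
  ∅ × ∅ = {} (∅)
  {x83} × {ν} = {(x83,ν)}
  {x83} × {ρ} = {(x83,ρ)}
  {x82, x83} × {ν} = {(x82,ν), (x83,ν)}
  {x82, x83} × {ρ} = {(x82,ρ), (x83,ρ)}
  {x83} × {ν, ρ} = {(x83,ν), (x83,ρ)}
  {x81, x82, x83} × {ν} = {(x81,ν), (x82,ν), (x83,ν)}
  {x81, x82, x83} × {ρ} = {(x81,ρ), (x82,ρ), (x83,ρ)}
  {x83} × {ν, ξ, ρ} = {(x83,ν), (x83,ξ), (x83,ρ)}
  {x82, x83} × {ν, ρ} = {(x82,ν), (x82,ρ), (x83,ν), (x83,ρ)}
  {x81, x82, x83} × {ν, ρ} = {(x81,ν), (x81,ρ), (x82,ν), (x82,ρ), (x83,ν), (x83,ρ)}
  {x82, x83} × {ν, ξ, ρ} = {(x82,ν), (x82,ξ), (x82,ρ), (x83,ν), (x83,ξ), (x83,ρ)}
  {x81, x82, x83} × {ν, ξ, ρ} = {(x81,ν), (x81,ξ), (x81,ρ), (x82,ν), (x82,ξ), (x82,ρ), (x83,ν), (x83,ξ), (x83,ρ)}
These 13 distinct sets form the basis B.
Close under arbitrary unions to get τ_{X×Y}; counting gives |τ_{X×Y}| = 30.


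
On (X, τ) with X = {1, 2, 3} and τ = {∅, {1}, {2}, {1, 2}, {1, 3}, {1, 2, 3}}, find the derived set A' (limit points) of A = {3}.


A' = ∅

For each x ∈ X, list the open sets U ∈ τ with x ∈ U, then check whether U ∩ (A ∖ {x}) ≠ ∅ for every such U.
  x = 1: open {1} ∋ x has {1} ∩ (A ∖ {1}) = ∅, so x is NOT a limit point.
  x = 2: open {2} ∋ x has {2} ∩ (A ∖ {2}) = ∅, so x is NOT a limit point.
  x = 3: open {1, 3} ∋ x has {1, 3} ∩ (A ∖ {3}) = ∅, so x is NOT a limit point.
Collecting: A' = ∅.


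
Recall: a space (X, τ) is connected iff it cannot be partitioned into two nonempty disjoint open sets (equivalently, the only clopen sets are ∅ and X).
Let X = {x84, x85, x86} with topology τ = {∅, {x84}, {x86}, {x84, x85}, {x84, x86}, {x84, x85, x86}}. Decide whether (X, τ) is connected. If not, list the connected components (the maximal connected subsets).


(X, τ) is disconnected; components = [{x86}, {x84, x85}].

Find clopen sets (U ∈ τ with X ∖ U ∈ τ):
  U = ∅, X ∖ U = {x84, x85, x86} — both open, so U is clopen.
  U = {x86}, X ∖ U = {x84, x85} — both open, so U is clopen.
  U = {x84, x85}, X ∖ U = {x86} — both open, so U is clopen.
  U = {x84, x85, x86}, X ∖ U = ∅ — both open, so U is clopen.
Nontrivial clopen(s) exist: e.g. {x86}. So (X, τ) is disconnected.
Compute connected components by grouping points that agree on all clopens:
  component: {x86}
  component: {x84, x85}


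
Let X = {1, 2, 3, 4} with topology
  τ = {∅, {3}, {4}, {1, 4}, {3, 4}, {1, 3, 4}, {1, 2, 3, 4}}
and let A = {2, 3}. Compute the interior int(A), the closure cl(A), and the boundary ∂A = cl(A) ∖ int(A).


int(A) = {3}, cl(A) = {2, 3}, ∂A = {2}.

Closed sets in (X, τ) are complements of opens:
  closed(X, τ) = {∅, {2}, {1, 2}, {2, 3}, {1, 2, 3}, {1, 2, 4}, {1, 2, 3, 4}}.
int(A) = ⋃ {U ∈ τ : U ⊆ A}. Opens contained in A: ∅, {3}.
Taking the union of these: int(A) = {3}.
cl(A) = ⋂ {C closed : A ⊆ C}. Closed sets containing A: {2, 3}, {1, 2, 3}, {1, 2, 3, 4}.
Intersecting these: cl(A) = {2, 3}.
∂A = cl(A) ∖ int(A) = {2, 3} ∖ {3} = {2}.


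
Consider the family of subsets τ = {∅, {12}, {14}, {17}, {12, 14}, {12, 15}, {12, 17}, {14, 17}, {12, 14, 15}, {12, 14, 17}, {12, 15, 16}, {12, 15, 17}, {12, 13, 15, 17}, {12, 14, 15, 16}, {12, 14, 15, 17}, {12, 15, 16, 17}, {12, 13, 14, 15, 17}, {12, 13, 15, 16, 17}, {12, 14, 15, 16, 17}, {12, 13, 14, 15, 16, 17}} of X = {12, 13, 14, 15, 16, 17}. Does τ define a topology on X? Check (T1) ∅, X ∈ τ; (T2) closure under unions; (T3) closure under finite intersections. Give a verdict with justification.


τ IS a topology on X.

Axiom (T1): ∅ ∈ τ? Yes; X ∈ τ? Yes.
Axiom (T2/T3): check pairwise unions and intersections of members of τ.
All pairwise intersections and unions checked — each lies in τ. Therefore τ satisfies (T1), (T2), (T3): it IS a topology on X.


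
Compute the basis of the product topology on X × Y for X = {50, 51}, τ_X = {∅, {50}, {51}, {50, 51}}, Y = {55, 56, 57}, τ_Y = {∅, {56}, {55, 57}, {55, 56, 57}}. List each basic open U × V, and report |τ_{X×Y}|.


Basis B = {∅ × ∅, {50} × {56}, {51} × {56}, {50} × {55, 57}, {50, 51} × {56}, {51} × {55, 57}, {50} × {55, 56, 57}, {51} × {55, 56, 57}, {50, 51} × {55, 57}, {50, 51} × {55, 56, 57}}; |τ_{X×Y}| = 16.

Enumerate products U × V with U ∈ τ_X, V ∈ τ_Y (deduplicated):
  ∅ × ∅ = {} (∅)
  {50} × {56} = {(50,56)}
  {51} × {56} = {(51,56)}
  {50} × {55, 57} = {(50,55), (50,57)}
  {50, 51} × {56} = {(50,56), (51,56)}
  {51} × {55, 57} = {(51,55), (51,57)}
  {50} × {55, 56, 57} = {(50,55), (50,56), (50,57)}
  {51} × {55, 56, 57} = {(51,55), (51,56), (51,57)}
  {50, 51} × {55, 57} = {(50,55), (50,57), (51,55), (51,57)}
  {50, 51} × {55, 56, 57} = {(50,55), (50,56), (50,57), (51,55), (51,56), (51,57)}
These 10 distinct sets form the basis B.
Close under arbitrary unions to get τ_{X×Y}; counting gives |τ_{X×Y}| = 16.


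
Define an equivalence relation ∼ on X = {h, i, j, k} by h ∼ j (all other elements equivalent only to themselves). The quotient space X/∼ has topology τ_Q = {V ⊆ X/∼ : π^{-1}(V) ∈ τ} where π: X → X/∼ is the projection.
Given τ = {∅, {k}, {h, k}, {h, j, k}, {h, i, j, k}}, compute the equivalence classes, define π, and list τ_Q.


X/∼ = {[h=j], [i], [k]}; |τ_Q| = 4.

Equivalence classes: [h=j], [i], [k].
Quotient map π: X → X/∼ sends h ↦ [h=j], i ↦ [i], j ↦ [h=j], k ↦ [k].
For each subset V ⊆ X/∼, compute π^{-1}(V) ⊆ X and check whether π^{-1}(V) ∈ τ. V is open in τ_Q iff π^{-1}(V) ∈ τ.
  V = {}: π^{-1}(V) = ∅ ∈ τ ✓.
  V = {[h=j]}: π^{-1}(V) = {h, j} ∉ τ ✗.
  V = {[i]}: π^{-1}(V) = {i} ∉ τ ✗.
  V = {[h=j], [i]}: π^{-1}(V) = {h, i, j} ∉ τ ✗.
  V = {[k]}: π^{-1}(V) = {k} ∈ τ ✓.
  V = {[h=j], [k]}: π^{-1}(V) = {h, j, k} ∈ τ ✓.
  V = {[i], [k]}: π^{-1}(V) = {i, k} ∉ τ ✗.
  V = {[h=j], [i], [k]}: π^{-1}(V) = {h, i, j, k} ∈ τ ✓.
Open sets in the quotient: τ_Q = {{}, {[k]}, {[h=j], [k]}, {[h=j], [i], [k]}} (4 elements).


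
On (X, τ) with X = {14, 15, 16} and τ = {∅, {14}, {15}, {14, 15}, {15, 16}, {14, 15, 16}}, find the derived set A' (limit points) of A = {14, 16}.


A' = ∅

For each x ∈ X, list the open sets U ∈ τ with x ∈ U, then check whether U ∩ (A ∖ {x}) ≠ ∅ for every such U.
  x = 14: open {14} ∋ x has {14} ∩ (A ∖ {14}) = ∅, so x is NOT a limit point.
  x = 15: open {15} ∋ x has {15} ∩ (A ∖ {15}) = ∅, so x is NOT a limit point.
  x = 16: open {15, 16} ∋ x has {15, 16} ∩ (A ∖ {16}) = ∅, so x is NOT a limit point.
Collecting: A' = ∅.


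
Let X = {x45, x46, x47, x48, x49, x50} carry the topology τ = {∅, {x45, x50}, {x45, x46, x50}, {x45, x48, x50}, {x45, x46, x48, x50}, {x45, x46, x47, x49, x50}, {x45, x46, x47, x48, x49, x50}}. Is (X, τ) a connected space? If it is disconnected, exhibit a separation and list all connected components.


(X, τ) is connected.

Find clopen sets (U ∈ τ with X ∖ U ∈ τ):
  U = ∅, X ∖ U = {x45, x46, x47, x48, x49, x50} — both open, so U is clopen.
  U = {x45, x46, x47, x48, x49, x50}, X ∖ U = ∅ — both open, so U is clopen.
Only trivial clopens (∅ and X) exist, so (X, τ) is connected.
Compute connected components by grouping points that agree on all clopens:
  component: {x45, x46, x47, x48, x49, x50}


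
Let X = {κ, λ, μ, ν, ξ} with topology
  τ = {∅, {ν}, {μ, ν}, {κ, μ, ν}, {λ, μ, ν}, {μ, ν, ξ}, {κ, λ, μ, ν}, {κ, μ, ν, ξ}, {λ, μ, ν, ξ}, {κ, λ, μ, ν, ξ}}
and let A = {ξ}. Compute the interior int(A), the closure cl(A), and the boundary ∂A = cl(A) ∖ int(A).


int(A) = ∅, cl(A) = {ξ}, ∂A = {ξ}.

Closed sets in (X, τ) are complements of opens:
  closed(X, τ) = {∅, {κ}, {λ}, {ξ}, {κ, λ}, {κ, ξ}, {λ, ξ}, {κ, λ, ξ}, {κ, λ, μ, ξ}, {κ, λ, μ, ν, ξ}}.
int(A) = ⋃ {U ∈ τ : U ⊆ A}. Opens contained in A: ∅.
Taking the union of these: int(A) = ∅.
cl(A) = ⋂ {C closed : A ⊆ C}. Closed sets containing A: {ξ}, {κ, ξ}, {λ, ξ}, {κ, λ, ξ}, {κ, λ, μ, ξ}, {κ, λ, μ, ν, ξ}.
Intersecting these: cl(A) = {ξ}.
∂A = cl(A) ∖ int(A) = {ξ} ∖ ∅ = {ξ}.


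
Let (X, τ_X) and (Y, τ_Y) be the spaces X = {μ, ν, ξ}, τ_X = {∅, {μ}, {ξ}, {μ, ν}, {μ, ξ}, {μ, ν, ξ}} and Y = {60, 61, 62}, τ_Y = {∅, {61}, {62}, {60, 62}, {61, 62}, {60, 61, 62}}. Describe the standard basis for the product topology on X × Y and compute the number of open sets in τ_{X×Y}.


Basis B = {∅ × ∅, {μ} × {61}, {μ} × {62}, {ξ} × {61}, {ξ} × {62}, {μ} × {60, 62}, {μ} × {61, 62}, {μ, ν} × {61}, {μ, ξ} × {61}, {μ, ν} × {62}, {μ, ξ} × {62}, {ξ} × {60, 62}, {ξ} × {61, 62}, {μ} × {60, 61, 62}, {μ, ν, ξ} × {61}, {μ, ν, ξ} × {62}, {ξ} × {60, 61, 62}, {μ, ν} × {60, 62}, {μ, ξ} × {60, 62}, {μ, ν} × {61, 62}, {μ, ξ} × {61, 62}, {μ, ν} × {60, 61, 62}, {μ, ξ} × {60, 61, 62}, {μ, ν, ξ} × {60, 62}, {μ, ν, ξ} × {61, 62}, {μ, ν, ξ} × {60, 61, 62}}; |τ_{X×Y}| = 108.

Enumerate products U × V with U ∈ τ_X, V ∈ τ_Y (deduplicated):
  ∅ × ∅ = {} (∅)
  {μ} × {61} = {(μ,61)}
  {μ} × {62} = {(μ,62)}
  {ξ} × {61} = {(ξ,61)}
  {ξ} × {62} = {(ξ,62)}
  {μ} × {60, 62} = {(μ,60), (μ,62)}
  {μ} × {61, 62} = {(μ,61), (μ,62)}
  {μ, ν} × {61} = {(μ,61), (ν,61)}
  {μ, ξ} × {61} = {(μ,61), (ξ,61)}
  {μ, ν} × {62} = {(μ,62), (ν,62)}
  {μ, ξ} × {62} = {(μ,62), (ξ,62)}
  {ξ} × {60, 62} = {(ξ,60), (ξ,62)}
  {ξ} × {61, 62} = {(ξ,61), (ξ,62)}
  {μ} × {60, 61, 62} = {(μ,60), (μ,61), (μ,62)}
  {μ, ν, ξ} × {61} = {(μ,61), (ν,61), (ξ,61)}
  {μ, ν, ξ} × {62} = {(μ,62), (ν,62), (ξ,62)}
  {ξ} × {60, 61, 62} = {(ξ,60), (ξ,61), (ξ,62)}
  {μ, ν} × {60, 62} = {(μ,60), (μ,62), (ν,60), (ν,62)}
  {μ, ξ} × {60, 62} = {(μ,60), (μ,62), (ξ,60), (ξ,62)}
  {μ, ν} × {61, 62} = {(μ,61), (μ,62), (ν,61), (ν,62)}
  {μ, ξ} × {61, 62} = {(μ,61), (μ,62), (ξ,61), (ξ,62)}
  {μ, ν} × {60, 61, 62} = {(μ,60), (μ,61), (μ,62), (ν,60), (ν,61), (ν,62)}
  {μ, ξ} × {60, 61, 62} = {(μ,60), (μ,61), (μ,62), (ξ,60), (ξ,61), (ξ,62)}
  {μ, ν, ξ} × {60, 62} = {(μ,60), (μ,62), (ν,60), (ν,62), (ξ,60), (ξ,62)}
  {μ, ν, ξ} × {61, 62} = {(μ,61), (μ,62), (ν,61), (ν,62), (ξ,61), (ξ,62)}
  {μ, ν, ξ} × {60, 61, 62} = {(μ,60), (μ,61), (μ,62), (ν,60), (ν,61), (ν,62), (ξ,60), (ξ,61), (ξ,62)}
These 26 distinct sets form the basis B.
Close under arbitrary unions to get τ_{X×Y}; counting gives |τ_{X×Y}| = 108.


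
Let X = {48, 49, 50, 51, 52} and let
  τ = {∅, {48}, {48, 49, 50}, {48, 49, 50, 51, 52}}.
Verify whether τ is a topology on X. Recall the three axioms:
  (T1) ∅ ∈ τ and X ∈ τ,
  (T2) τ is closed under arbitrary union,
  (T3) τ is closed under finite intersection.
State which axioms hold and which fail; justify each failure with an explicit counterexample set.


τ IS a topology on X.

Axiom (T1): ∅ ∈ τ? Yes; X ∈ τ? Yes.
Axiom (T2/T3): check pairwise unions and intersections of members of τ.
All pairwise intersections and unions checked — each lies in τ. Therefore τ satisfies (T1), (T2), (T3): it IS a topology on X.


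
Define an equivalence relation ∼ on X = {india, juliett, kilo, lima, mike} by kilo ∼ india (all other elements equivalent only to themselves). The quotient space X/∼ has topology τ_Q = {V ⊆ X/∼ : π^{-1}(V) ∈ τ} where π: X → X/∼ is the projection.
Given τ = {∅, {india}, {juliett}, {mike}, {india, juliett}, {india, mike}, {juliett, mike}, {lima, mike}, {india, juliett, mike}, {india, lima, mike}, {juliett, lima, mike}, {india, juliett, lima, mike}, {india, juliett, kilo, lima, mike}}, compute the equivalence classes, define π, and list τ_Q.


X/∼ = {[india=kilo], [juliett], [lima], [mike]}; |τ_Q| = 7.

Equivalence classes: [india=kilo], [juliett], [lima], [mike].
Quotient map π: X → X/∼ sends india ↦ [india=kilo], juliett ↦ [juliett], kilo ↦ [india=kilo], lima ↦ [lima], mike ↦ [mike].
For each subset V ⊆ X/∼, compute π^{-1}(V) ⊆ X and check whether π^{-1}(V) ∈ τ. V is open in τ_Q iff π^{-1}(V) ∈ τ.
  V = {}: π^{-1}(V) = ∅ ∈ τ ✓.
  V = {[india=kilo]}: π^{-1}(V) = {india, kilo} ∉ τ ✗.
  V = {[juliett]}: π^{-1}(V) = {juliett} ∈ τ ✓.
  V = {[india=kilo], [juliett]}: π^{-1}(V) = {india, juliett, kilo} ∉ τ ✗.
  V = {[lima]}: π^{-1}(V) = {lima} ∉ τ ✗.
  V = {[india=kilo], [lima]}: π^{-1}(V) = {india, kilo, lima} ∉ τ ✗.
  V = {[juliett], [lima]}: π^{-1}(V) = {juliett, lima} ∉ τ ✗.
  V = {[india=kilo], [juliett], [lima]}: π^{-1}(V) = {india, juliett, kilo, lima} ∉ τ ✗.
  V = {[mike]}: π^{-1}(V) = {mike} ∈ τ ✓.
  V = {[india=kilo], [mike]}: π^{-1}(V) = {india, kilo, mike} ∉ τ ✗.
  V = {[juliett], [mike]}: π^{-1}(V) = {juliett, mike} ∈ τ ✓.
  V = {[india=kilo], [juliett], [mike]}: π^{-1}(V) = {india, juliett, kilo, mike} ∉ τ ✗.
  V = {[lima], [mike]}: π^{-1}(V) = {lima, mike} ∈ τ ✓.
  V = {[india=kilo], [lima], [mike]}: π^{-1}(V) = {india, kilo, lima, mike} ∉ τ ✗.
  V = {[juliett], [lima], [mike]}: π^{-1}(V) = {juliett, lima, mike} ∈ τ ✓.
  V = {[india=kilo], [juliett], [lima], [mike]}: π^{-1}(V) = {india, juliett, kilo, lima, mike} ∈ τ ✓.
Open sets in the quotient: τ_Q = {{}, {[juliett]}, {[mike]}, {[juliett], [mike]}, {[lima], [mike]}, {[juliett], [lima], [mike]}, {[india=kilo], [juliett], [lima], [mike]}} (7 elements).


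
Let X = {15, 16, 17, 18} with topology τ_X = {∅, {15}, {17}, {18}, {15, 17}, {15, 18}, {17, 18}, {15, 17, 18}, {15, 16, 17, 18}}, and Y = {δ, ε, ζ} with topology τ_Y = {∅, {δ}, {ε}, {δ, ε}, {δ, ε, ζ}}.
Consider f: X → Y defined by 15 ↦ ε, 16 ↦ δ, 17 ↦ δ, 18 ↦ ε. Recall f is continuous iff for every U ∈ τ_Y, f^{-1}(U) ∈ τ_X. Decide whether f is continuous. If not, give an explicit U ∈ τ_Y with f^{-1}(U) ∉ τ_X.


f is NOT continuous.

Compute f^{-1}(U) for each U ∈ τ_Y:
  U = ∅: f^{-1}(U) = ∅ ∈ τ_X ✓.
  U = {δ}: f^{-1}(U) = {16, 17} ∉ τ_X ✗.
  U = {ε}: f^{-1}(U) = {15, 18} ∈ τ_X ✓.
  U = {δ, ε}: f^{-1}(U) = {15, 16, 17, 18} ∈ τ_X ✓.
  U = {δ, ε, ζ}: f^{-1}(U) = {15, 16, 17, 18} ∈ τ_X ✓.
Found U = {δ} with f^{-1}(U) = {16, 17} not in τ_X. Therefore f is NOT continuous.


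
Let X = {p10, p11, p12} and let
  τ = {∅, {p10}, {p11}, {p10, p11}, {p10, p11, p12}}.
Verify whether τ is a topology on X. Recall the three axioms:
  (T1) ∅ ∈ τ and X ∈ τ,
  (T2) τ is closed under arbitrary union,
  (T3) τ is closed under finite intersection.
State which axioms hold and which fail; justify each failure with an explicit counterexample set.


τ IS a topology on X.

Axiom (T1): ∅ ∈ τ? Yes; X ∈ τ? Yes.
Axiom (T2/T3): check pairwise unions and intersections of members of τ.
All pairwise intersections and unions checked — each lies in τ. Therefore τ satisfies (T1), (T2), (T3): it IS a topology on X.


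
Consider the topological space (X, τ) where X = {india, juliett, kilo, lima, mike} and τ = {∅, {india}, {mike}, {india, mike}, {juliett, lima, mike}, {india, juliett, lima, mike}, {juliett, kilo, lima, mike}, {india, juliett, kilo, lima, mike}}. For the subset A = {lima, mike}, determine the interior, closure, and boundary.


int(A) = {mike}, cl(A) = {juliett, kilo, lima, mike}, ∂A = {juliett, kilo, lima}.

Closed sets in (X, τ) are complements of opens:
  closed(X, τ) = {∅, {india}, {kilo}, {india, kilo}, {juliett, kilo, lima}, {india, juliett, kilo, lima}, {juliett, kilo, lima, mike}, {india, juliett, kilo, lima, mike}}.
int(A) = ⋃ {U ∈ τ : U ⊆ A}. Opens contained in A: ∅, {mike}.
Taking the union of these: int(A) = {mike}.
cl(A) = ⋂ {C closed : A ⊆ C}. Closed sets containing A: {juliett, kilo, lima, mike}, {india, juliett, kilo, lima, mike}.
Intersecting these: cl(A) = {juliett, kilo, lima, mike}.
∂A = cl(A) ∖ int(A) = {juliett, kilo, lima, mike} ∖ {mike} = {juliett, kilo, lima}.


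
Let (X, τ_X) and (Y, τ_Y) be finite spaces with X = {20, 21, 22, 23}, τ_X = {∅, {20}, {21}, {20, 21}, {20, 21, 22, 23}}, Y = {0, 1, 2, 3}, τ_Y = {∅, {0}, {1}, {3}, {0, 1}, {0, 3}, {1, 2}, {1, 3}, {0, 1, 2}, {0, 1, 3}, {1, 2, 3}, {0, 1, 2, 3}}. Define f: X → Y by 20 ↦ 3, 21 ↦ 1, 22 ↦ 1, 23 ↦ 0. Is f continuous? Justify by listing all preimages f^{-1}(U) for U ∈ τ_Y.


f is NOT continuous.

Compute f^{-1}(U) for each U ∈ τ_Y:
  U = ∅: f^{-1}(U) = ∅ ∈ τ_X ✓.
  U = {0}: f^{-1}(U) = {23} ∉ τ_X ✗.
  U = {1}: f^{-1}(U) = {21, 22} ∉ τ_X ✗.
  U = {3}: f^{-1}(U) = {20} ∈ τ_X ✓.
  U = {0, 1}: f^{-1}(U) = {21, 22, 23} ∉ τ_X ✗.
  U = {0, 3}: f^{-1}(U) = {20, 23} ∉ τ_X ✗.
  U = {1, 2}: f^{-1}(U) = {21, 22} ∉ τ_X ✗.
  U = {1, 3}: f^{-1}(U) = {20, 21, 22} ∉ τ_X ✗.
  U = {0, 1, 2}: f^{-1}(U) = {21, 22, 23} ∉ τ_X ✗.
  U = {0, 1, 3}: f^{-1}(U) = {20, 21, 22, 23} ∈ τ_X ✓.
  U = {1, 2, 3}: f^{-1}(U) = {20, 21, 22} ∉ τ_X ✗.
  U = {0, 1, 2, 3}: f^{-1}(U) = {20, 21, 22, 23} ∈ τ_X ✓.
Found U = {0} with f^{-1}(U) = {23} not in τ_X. Therefore f is NOT continuous.


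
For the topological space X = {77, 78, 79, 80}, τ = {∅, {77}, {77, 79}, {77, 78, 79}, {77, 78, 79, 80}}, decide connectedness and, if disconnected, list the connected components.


(X, τ) is connected.

Find clopen sets (U ∈ τ with X ∖ U ∈ τ):
  U = ∅, X ∖ U = {77, 78, 79, 80} — both open, so U is clopen.
  U = {77, 78, 79, 80}, X ∖ U = ∅ — both open, so U is clopen.
Only trivial clopens (∅ and X) exist, so (X, τ) is connected.
Compute connected components by grouping points that agree on all clopens:
  component: {77, 78, 79, 80}


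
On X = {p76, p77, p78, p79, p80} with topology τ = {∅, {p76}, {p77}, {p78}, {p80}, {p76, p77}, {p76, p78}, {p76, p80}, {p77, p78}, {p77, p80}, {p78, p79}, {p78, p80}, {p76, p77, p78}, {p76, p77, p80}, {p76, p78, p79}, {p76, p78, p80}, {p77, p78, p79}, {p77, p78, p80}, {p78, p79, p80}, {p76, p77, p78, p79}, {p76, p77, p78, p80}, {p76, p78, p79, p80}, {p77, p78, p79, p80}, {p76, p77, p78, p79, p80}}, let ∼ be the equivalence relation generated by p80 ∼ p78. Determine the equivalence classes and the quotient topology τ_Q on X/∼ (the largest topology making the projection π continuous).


X/∼ = {[p76], [p77], [p78=p80], [p79]}; |τ_Q| = 12.

Equivalence classes: [p76], [p77], [p78=p80], [p79].
Quotient map π: X → X/∼ sends p76 ↦ [p76], p77 ↦ [p77], p78 ↦ [p78=p80], p79 ↦ [p79], p80 ↦ [p78=p80].
For each subset V ⊆ X/∼, compute π^{-1}(V) ⊆ X and check whether π^{-1}(V) ∈ τ. V is open in τ_Q iff π^{-1}(V) ∈ τ.
  V = {}: π^{-1}(V) = ∅ ∈ τ ✓.
  V = {[p76]}: π^{-1}(V) = {p76} ∈ τ ✓.
  V = {[p77]}: π^{-1}(V) = {p77} ∈ τ ✓.
  V = {[p76], [p77]}: π^{-1}(V) = {p76, p77} ∈ τ ✓.
  V = {[p78=p80]}: π^{-1}(V) = {p78, p80} ∈ τ ✓.
  V = {[p76], [p78=p80]}: π^{-1}(V) = {p76, p78, p80} ∈ τ ✓.
  V = {[p77], [p78=p80]}: π^{-1}(V) = {p77, p78, p80} ∈ τ ✓.
  V = {[p76], [p77], [p78=p80]}: π^{-1}(V) = {p76, p77, p78, p80} ∈ τ ✓.
  V = {[p79]}: π^{-1}(V) = {p79} ∉ τ ✗.
  V = {[p76], [p79]}: π^{-1}(V) = {p76, p79} ∉ τ ✗.
  V = {[p77], [p79]}: π^{-1}(V) = {p77, p79} ∉ τ ✗.
  V = {[p76], [p77], [p79]}: π^{-1}(V) = {p76, p77, p79} ∉ τ ✗.
  V = {[p78=p80], [p79]}: π^{-1}(V) = {p78, p79, p80} ∈ τ ✓.
  V = {[p76], [p78=p80], [p79]}: π^{-1}(V) = {p76, p78, p79, p80} ∈ τ ✓.
  V = {[p77], [p78=p80], [p79]}: π^{-1}(V) = {p77, p78, p79, p80} ∈ τ ✓.
  V = {[p76], [p77], [p78=p80], [p79]}: π^{-1}(V) = {p76, p77, p78, p79, p80} ∈ τ ✓.
Open sets in the quotient: τ_Q = {{}, {[p76]}, {[p77]}, {[p76], [p77]}, {[p78=p80]}, {[p76], [p78=p80]}, {[p77], [p78=p80]}, {[p76], [p77], [p78=p80]}, {[p78=p80], [p79]}, {[p76], [p78=p80], [p79]}, {[p77], [p78=p80], [p79]}, {[p76], [p77], [p78=p80], [p79]}} (12 elements).


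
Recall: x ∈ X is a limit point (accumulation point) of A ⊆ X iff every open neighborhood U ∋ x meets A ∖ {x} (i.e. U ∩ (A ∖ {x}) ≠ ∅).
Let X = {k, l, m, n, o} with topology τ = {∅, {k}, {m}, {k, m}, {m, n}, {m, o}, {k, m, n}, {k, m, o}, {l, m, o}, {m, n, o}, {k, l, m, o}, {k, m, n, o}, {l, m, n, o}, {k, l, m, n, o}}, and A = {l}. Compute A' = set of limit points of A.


A' = ∅

For each x ∈ X, list the open sets U ∈ τ with x ∈ U, then check whether U ∩ (A ∖ {x}) ≠ ∅ for every such U.
  x = k: open {k} ∋ x has {k} ∩ (A ∖ {k}) = ∅, so x is NOT a limit point.
  x = l: open {l, m, o} ∋ x has {l, m, o} ∩ (A ∖ {l}) = ∅, so x is NOT a limit point.
  x = m: open {m} ∋ x has {m} ∩ (A ∖ {m}) = ∅, so x is NOT a limit point.
  x = n: open {m, n} ∋ x has {m, n} ∩ (A ∖ {n}) = ∅, so x is NOT a limit point.
  x = o: open {m, o} ∋ x has {m, o} ∩ (A ∖ {o}) = ∅, so x is NOT a limit point.
Collecting: A' = ∅.


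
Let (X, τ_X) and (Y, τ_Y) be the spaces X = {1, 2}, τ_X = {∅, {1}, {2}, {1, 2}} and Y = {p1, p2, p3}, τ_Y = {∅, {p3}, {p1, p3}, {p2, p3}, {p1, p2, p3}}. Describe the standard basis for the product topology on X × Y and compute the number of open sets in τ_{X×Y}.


Basis B = {∅ × ∅, {1} × {p3}, {2} × {p3}, {1} × {p1, p3}, {1} × {p2, p3}, {1, 2} × {p3}, {2} × {p1, p3}, {2} × {p2, p3}, {1} × {p1, p2, p3}, {2} × {p1, p2, p3}, {1, 2} × {p1, p3}, {1, 2} × {p2, p3}, {1, 2} × {p1, p2, p3}}; |τ_{X×Y}| = 25.

Enumerate products U × V with U ∈ τ_X, V ∈ τ_Y (deduplicated):
  ∅ × ∅ = {} (∅)
  {1} × {p3} = {(1,p3)}
  {2} × {p3} = {(2,p3)}
  {1} × {p1, p3} = {(1,p1), (1,p3)}
  {1} × {p2, p3} = {(1,p2), (1,p3)}
  {1, 2} × {p3} = {(1,p3), (2,p3)}
  {2} × {p1, p3} = {(2,p1), (2,p3)}
  {2} × {p2, p3} = {(2,p2), (2,p3)}
  {1} × {p1, p2, p3} = {(1,p1), (1,p2), (1,p3)}
  {2} × {p1, p2, p3} = {(2,p1), (2,p2), (2,p3)}
  {1, 2} × {p1, p3} = {(1,p1), (1,p3), (2,p1), (2,p3)}
  {1, 2} × {p2, p3} = {(1,p2), (1,p3), (2,p2), (2,p3)}
  {1, 2} × {p1, p2, p3} = {(1,p1), (1,p2), (1,p3), (2,p1), (2,p2), (2,p3)}
These 13 distinct sets form the basis B.
Close under arbitrary unions to get τ_{X×Y}; counting gives |τ_{X×Y}| = 25.


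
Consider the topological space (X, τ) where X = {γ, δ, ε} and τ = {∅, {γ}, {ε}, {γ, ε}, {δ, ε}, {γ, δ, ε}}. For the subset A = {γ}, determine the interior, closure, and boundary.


int(A) = {γ}, cl(A) = {γ}, ∂A = ∅.

Closed sets in (X, τ) are complements of opens:
  closed(X, τ) = {∅, {γ}, {δ}, {γ, δ}, {δ, ε}, {γ, δ, ε}}.
int(A) = ⋃ {U ∈ τ : U ⊆ A}. Opens contained in A: ∅, {γ}.
Taking the union of these: int(A) = {γ}.
cl(A) = ⋂ {C closed : A ⊆ C}. Closed sets containing A: {γ}, {γ, δ}, {γ, δ, ε}.
Intersecting these: cl(A) = {γ}.
∂A = cl(A) ∖ int(A) = {γ} ∖ {γ} = ∅.


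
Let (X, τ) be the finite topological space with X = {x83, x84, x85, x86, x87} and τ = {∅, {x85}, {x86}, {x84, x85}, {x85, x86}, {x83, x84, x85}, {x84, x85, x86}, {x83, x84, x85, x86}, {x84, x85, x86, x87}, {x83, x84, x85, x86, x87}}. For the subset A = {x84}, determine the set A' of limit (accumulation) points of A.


A' = {x83, x87}

For each x ∈ X, list the open sets U ∈ τ with x ∈ U, then check whether U ∩ (A ∖ {x}) ≠ ∅ for every such U.
  x = x83: opens ∋ x are {x83, x84, x85}, {x83, x84, x85, x86}, {x83, x84, x85, x86, x87}; each meets A ∖ {x83}, so x IS a limit point.
  x = x84: open {x84, x85} ∋ x has {x84, x85} ∩ (A ∖ {x84}) = ∅, so x is NOT a limit point.
  x = x85: open {x85} ∋ x has {x85} ∩ (A ∖ {x85}) = ∅, so x is NOT a limit point.
  x = x86: open {x86} ∋ x has {x86} ∩ (A ∖ {x86}) = ∅, so x is NOT a limit point.
  x = x87: opens ∋ x are {x84, x85, x86, x87}, {x83, x84, x85, x86, x87}; each meets A ∖ {x87}, so x IS a limit point.
Collecting: A' = {x83, x87}.


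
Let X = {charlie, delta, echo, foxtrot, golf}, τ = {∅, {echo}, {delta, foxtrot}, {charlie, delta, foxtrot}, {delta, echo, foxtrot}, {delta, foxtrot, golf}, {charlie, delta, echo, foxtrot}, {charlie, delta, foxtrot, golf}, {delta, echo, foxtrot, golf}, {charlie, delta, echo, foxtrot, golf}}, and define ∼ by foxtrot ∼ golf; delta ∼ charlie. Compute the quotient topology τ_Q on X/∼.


X/∼ = {[charlie=delta], [echo], [foxtrot=golf]}; |τ_Q| = 4.

Equivalence classes: [charlie=delta], [echo], [foxtrot=golf].
Quotient map π: X → X/∼ sends charlie ↦ [charlie=delta], delta ↦ [charlie=delta], echo ↦ [echo], foxtrot ↦ [foxtrot=golf], golf ↦ [foxtrot=golf].
For each subset V ⊆ X/∼, compute π^{-1}(V) ⊆ X and check whether π^{-1}(V) ∈ τ. V is open in τ_Q iff π^{-1}(V) ∈ τ.
  V = {}: π^{-1}(V) = ∅ ∈ τ ✓.
  V = {[charlie=delta]}: π^{-1}(V) = {charlie, delta} ∉ τ ✗.
  V = {[echo]}: π^{-1}(V) = {echo} ∈ τ ✓.
  V = {[charlie=delta], [echo]}: π^{-1}(V) = {charlie, delta, echo} ∉ τ ✗.
  V = {[foxtrot=golf]}: π^{-1}(V) = {foxtrot, golf} ∉ τ ✗.
  V = {[charlie=delta], [foxtrot=golf]}: π^{-1}(V) = {charlie, delta, foxtrot, golf} ∈ τ ✓.
  V = {[echo], [foxtrot=golf]}: π^{-1}(V) = {echo, foxtrot, golf} ∉ τ ✗.
  V = {[charlie=delta], [echo], [foxtrot=golf]}: π^{-1}(V) = {charlie, delta, echo, foxtrot, golf} ∈ τ ✓.
Open sets in the quotient: τ_Q = {{}, {[echo]}, {[charlie=delta], [foxtrot=golf]}, {[charlie=delta], [echo], [foxtrot=golf]}} (4 elements).


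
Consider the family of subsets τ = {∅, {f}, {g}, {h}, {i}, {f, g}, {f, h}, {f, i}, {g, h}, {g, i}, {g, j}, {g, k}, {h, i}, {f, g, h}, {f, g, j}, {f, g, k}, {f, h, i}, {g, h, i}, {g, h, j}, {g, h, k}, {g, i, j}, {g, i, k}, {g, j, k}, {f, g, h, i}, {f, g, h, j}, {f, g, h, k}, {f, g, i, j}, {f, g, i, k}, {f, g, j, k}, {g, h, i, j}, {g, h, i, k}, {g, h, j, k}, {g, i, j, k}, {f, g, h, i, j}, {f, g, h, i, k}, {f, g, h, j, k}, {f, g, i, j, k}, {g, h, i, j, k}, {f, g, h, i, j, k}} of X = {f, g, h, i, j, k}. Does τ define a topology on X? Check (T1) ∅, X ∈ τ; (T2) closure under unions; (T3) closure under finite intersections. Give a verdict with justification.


τ is NOT a topology on X.

Axiom (T1): ∅ ∈ τ? Yes; X ∈ τ? Yes.
Axiom (T2/T3): check pairwise unions and intersections of members of τ.
Counterexample for (T2): {f} ∪ {g, i} = {f, g, i} ∉ τ. Therefore τ is NOT a topology.
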